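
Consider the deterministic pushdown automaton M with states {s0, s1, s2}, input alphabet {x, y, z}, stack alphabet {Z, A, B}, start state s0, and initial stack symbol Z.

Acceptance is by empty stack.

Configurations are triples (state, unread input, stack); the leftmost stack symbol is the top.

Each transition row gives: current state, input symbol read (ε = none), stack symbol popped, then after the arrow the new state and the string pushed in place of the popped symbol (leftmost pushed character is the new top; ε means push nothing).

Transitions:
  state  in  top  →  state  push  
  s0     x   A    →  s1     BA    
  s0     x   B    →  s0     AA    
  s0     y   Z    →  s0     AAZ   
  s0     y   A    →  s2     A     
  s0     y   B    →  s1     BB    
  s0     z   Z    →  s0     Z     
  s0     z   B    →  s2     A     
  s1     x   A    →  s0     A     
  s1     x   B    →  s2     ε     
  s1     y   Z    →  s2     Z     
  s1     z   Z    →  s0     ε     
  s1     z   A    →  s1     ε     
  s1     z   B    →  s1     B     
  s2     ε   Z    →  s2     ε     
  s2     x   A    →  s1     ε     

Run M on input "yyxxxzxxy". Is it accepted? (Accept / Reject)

(s0, yyxxxzxxy, Z) ⊢ (s0, yxxxzxxy, AAZ) ⊢ (s2, xxxzxxy, AAZ) ⊢ (s1, xxzxxy, AZ) ⊢ (s0, xzxxy, AZ) ⊢ (s1, zxxy, BAZ) ⊢ (s1, xxy, BAZ) ⊢ (s2, xy, AZ) ⊢ (s1, y, Z) ⊢ (s2, ε, Z) ⊢ (s2, ε, ε)
All input consumed and the stack is empty.

Accept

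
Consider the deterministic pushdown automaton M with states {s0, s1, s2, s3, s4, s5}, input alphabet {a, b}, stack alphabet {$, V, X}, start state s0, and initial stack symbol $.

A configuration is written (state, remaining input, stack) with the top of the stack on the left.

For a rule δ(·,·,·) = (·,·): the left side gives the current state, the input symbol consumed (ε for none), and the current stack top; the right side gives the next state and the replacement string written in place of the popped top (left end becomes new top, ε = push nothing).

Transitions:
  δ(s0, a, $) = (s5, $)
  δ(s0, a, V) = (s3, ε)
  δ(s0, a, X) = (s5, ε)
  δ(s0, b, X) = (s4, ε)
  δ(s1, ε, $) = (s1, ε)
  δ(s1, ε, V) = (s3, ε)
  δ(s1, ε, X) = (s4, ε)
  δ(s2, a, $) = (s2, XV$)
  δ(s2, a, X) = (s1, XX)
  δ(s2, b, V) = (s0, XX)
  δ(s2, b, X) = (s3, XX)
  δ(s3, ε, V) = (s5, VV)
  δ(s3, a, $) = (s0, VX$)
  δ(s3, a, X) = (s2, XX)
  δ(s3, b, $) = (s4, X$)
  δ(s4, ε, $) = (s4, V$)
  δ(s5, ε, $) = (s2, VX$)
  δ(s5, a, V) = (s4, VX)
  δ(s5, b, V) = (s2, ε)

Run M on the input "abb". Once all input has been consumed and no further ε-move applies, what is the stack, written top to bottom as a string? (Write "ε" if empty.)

XX$

(s0, abb, $)
  read a, top $: go to s5, push $ → (s5, bb, $)
  ε-move, top $: go to s2, push VX$ → (s2, bb, VX$)
  read b, top V: go to s0, push XX → (s0, b, XXX$)
  read b, top X: go to s4, push ε → (s4, ε, XX$)
All input consumed in state s4 with stack XX$.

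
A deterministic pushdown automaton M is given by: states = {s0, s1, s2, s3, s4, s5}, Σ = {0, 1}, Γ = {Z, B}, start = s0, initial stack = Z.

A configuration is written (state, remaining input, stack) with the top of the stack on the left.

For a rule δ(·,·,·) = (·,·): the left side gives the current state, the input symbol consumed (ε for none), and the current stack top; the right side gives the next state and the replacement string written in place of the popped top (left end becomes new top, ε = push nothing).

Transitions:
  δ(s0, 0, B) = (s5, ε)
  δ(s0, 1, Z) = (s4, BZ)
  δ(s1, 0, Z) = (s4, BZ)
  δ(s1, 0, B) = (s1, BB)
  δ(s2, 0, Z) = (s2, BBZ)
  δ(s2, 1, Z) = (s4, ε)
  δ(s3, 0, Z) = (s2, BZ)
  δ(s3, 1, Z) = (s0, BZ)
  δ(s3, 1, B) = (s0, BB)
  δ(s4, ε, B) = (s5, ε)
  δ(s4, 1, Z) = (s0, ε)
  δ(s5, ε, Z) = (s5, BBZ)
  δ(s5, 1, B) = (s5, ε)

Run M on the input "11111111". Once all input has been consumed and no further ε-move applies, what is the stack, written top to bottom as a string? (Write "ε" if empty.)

BZ

(s0, 11111111, Z)
  read 1, top Z: go to s4, push BZ → (s4, 1111111, BZ)
  ε-move, top B: go to s5, push ε → (s5, 1111111, Z)
  ε-move, top Z: go to s5, push BBZ → (s5, 1111111, BBZ)
  read 1, top B: go to s5, push ε → (s5, 111111, BZ)
  read 1, top B: go to s5, push ε → (s5, 11111, Z)
  ε-move, top Z: go to s5, push BBZ → (s5, 11111, BBZ)
  read 1, top B: go to s5, push ε → (s5, 1111, BZ)
  read 1, top B: go to s5, push ε → (s5, 111, Z)
  ε-move, top Z: go to s5, push BBZ → (s5, 111, BBZ)
  read 1, top B: go to s5, push ε → (s5, 11, BZ)
  read 1, top B: go to s5, push ε → (s5, 1, Z)
  ε-move, top Z: go to s5, push BBZ → (s5, 1, BBZ)
  read 1, top B: go to s5, push ε → (s5, ε, BZ)
All input consumed in state s5 with stack BZ.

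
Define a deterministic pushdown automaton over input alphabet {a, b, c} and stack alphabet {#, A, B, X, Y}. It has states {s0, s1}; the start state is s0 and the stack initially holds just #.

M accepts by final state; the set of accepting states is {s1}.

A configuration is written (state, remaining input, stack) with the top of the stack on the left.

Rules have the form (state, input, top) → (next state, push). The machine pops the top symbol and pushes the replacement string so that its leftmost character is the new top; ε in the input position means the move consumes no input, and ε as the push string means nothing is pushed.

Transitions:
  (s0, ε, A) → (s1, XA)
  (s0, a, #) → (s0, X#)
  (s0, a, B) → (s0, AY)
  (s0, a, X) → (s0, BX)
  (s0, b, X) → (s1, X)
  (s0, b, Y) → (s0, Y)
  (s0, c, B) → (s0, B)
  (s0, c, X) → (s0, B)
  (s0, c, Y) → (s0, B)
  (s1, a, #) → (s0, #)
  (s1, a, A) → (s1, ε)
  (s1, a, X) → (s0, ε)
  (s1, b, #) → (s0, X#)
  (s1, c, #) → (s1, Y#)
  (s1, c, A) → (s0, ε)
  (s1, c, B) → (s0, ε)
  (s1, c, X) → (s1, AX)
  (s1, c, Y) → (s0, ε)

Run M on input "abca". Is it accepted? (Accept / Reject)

Accept

(s0, abca, #)
  read a, top #: go to s0, push X# → (s0, bca, X#)
  read b, top X: go to s1, push X → (s1, ca, X#)
  read c, top X: go to s1, push AX → (s1, a, AX#)
  read a, top A: go to s1, push ε → (s1, ε, X#)
All input consumed; state s1 ∈ F.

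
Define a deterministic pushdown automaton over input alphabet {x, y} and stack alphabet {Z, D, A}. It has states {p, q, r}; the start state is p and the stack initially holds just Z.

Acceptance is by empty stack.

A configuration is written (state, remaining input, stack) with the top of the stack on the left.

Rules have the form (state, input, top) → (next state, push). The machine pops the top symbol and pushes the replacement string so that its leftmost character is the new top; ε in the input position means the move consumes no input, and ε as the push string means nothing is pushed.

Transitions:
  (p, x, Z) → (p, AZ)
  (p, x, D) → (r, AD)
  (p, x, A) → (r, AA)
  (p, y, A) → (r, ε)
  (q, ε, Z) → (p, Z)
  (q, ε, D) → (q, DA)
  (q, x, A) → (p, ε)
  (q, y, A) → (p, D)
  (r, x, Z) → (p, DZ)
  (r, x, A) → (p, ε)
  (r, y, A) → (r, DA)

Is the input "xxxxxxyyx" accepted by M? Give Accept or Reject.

(p, xxxxxxyyx, Z)
  read x, top Z: go to p, push AZ → (p, xxxxxyyx, AZ)
  read x, top A: go to r, push AA → (r, xxxxyyx, AAZ)
  read x, top A: go to p, push ε → (p, xxxyyx, AZ)
  read x, top A: go to r, push AA → (r, xxyyx, AAZ)
  read x, top A: go to p, push ε → (p, xyyx, AZ)
  read x, top A: go to r, push AA → (r, yyx, AAZ)
  read y, top A: go to r, push DA → (r, yx, DAAZ)
No transition applies at (r, yx, DAAZ); input not fully consumed.

Reject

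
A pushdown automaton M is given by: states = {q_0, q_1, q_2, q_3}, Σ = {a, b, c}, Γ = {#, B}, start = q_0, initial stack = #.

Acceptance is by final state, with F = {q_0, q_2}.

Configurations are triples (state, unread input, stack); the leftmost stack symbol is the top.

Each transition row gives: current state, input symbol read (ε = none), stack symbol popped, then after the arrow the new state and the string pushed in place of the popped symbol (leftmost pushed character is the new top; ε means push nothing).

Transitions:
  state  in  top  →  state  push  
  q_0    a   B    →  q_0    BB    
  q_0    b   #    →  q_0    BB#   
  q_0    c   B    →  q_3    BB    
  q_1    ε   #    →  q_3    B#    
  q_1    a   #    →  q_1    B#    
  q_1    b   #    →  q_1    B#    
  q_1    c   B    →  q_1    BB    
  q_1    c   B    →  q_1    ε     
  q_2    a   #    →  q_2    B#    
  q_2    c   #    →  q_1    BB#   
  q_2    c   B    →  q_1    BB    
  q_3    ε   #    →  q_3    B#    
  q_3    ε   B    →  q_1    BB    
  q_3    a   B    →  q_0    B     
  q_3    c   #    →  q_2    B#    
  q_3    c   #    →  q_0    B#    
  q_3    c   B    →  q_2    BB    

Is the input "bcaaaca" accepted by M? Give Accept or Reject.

Accept

One accepting computation: (q_0, bcaaaca, #) ⊢ (q_0, caaaca, BB#) ⊢ (q_3, aaaca, BBB#) ⊢ (q_0, aaca, BBB#) ⊢ (q_0, aca, BBBB#) ⊢ (q_0, ca, BBBBB#) ⊢ (q_3, a, BBBBBB#) ⊢ (q_0, ε, BBBBBB#)
All input consumed and state q_0 ∈ F.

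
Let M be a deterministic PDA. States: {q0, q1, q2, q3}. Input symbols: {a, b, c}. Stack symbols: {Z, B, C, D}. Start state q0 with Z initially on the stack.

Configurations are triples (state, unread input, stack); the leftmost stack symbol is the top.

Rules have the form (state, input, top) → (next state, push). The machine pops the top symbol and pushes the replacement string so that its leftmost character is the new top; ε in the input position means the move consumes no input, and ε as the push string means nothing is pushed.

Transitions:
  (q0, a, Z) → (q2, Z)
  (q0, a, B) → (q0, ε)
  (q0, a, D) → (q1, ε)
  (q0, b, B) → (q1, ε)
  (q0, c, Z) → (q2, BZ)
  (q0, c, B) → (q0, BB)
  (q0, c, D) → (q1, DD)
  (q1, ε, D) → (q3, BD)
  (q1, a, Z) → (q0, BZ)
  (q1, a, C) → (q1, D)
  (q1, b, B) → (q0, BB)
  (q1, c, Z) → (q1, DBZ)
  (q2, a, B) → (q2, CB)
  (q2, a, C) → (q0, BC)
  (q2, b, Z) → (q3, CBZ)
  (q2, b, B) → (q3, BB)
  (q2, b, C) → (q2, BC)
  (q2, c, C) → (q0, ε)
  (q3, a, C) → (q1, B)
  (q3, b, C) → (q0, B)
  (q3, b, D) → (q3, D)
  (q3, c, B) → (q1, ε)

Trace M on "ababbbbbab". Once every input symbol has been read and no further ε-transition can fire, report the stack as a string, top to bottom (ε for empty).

BZ

(q0, ababbbbbab, Z) ⊢ (q2, babbbbbab, Z) ⊢ (q3, abbbbbab, CBZ) ⊢ (q1, bbbbbab, BBZ) ⊢ (q0, bbbbab, BBBZ) ⊢ (q1, bbbab, BBZ) ⊢ (q0, bbab, BBBZ) ⊢ (q1, bab, BBZ) ⊢ (q0, ab, BBBZ) ⊢ (q0, b, BBZ) ⊢ (q1, ε, BZ)
All input consumed in state q1 with stack BZ.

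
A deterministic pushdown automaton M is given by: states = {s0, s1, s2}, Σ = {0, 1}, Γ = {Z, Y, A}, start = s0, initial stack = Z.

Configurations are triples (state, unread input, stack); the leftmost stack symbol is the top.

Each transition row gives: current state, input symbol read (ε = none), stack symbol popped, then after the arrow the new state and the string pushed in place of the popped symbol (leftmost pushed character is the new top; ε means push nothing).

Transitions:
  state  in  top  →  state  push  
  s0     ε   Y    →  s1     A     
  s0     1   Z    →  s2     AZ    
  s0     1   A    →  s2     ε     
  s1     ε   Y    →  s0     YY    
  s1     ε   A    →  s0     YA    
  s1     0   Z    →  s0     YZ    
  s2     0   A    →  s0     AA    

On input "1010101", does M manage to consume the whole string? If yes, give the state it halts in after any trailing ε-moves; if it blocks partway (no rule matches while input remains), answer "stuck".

s2

(s0, 1010101, Z) ⊢ (s2, 010101, AZ) ⊢ (s0, 10101, AAZ) ⊢ (s2, 0101, AZ) ⊢ (s0, 101, AAZ) ⊢ (s2, 01, AZ) ⊢ (s0, 1, AAZ) ⊢ (s2, ε, AZ)
All input consumed; M is in state s2.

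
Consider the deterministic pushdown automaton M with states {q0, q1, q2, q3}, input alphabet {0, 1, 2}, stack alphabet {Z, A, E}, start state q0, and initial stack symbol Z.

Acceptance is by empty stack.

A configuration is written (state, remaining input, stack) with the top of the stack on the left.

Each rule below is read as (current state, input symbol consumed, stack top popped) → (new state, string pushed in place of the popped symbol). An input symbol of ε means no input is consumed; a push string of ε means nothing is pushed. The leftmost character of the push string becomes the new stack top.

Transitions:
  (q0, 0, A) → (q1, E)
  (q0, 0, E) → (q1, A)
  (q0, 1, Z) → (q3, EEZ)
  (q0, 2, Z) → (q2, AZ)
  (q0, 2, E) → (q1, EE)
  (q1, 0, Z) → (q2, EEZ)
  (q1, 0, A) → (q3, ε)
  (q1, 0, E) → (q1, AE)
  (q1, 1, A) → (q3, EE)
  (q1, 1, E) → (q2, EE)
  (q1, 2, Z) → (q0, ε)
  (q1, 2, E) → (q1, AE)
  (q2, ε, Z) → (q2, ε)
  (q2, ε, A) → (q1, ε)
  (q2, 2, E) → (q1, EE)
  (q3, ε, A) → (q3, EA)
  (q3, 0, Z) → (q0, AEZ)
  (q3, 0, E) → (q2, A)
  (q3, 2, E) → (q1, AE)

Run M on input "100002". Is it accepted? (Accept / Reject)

Accept

(q0, 100002, Z)
  read 1, top Z: go to q3, push EEZ → (q3, 00002, EEZ)
  read 0, top E: go to q2, push A → (q2, 0002, AEZ)
  ε-move, top A: go to q1, push ε → (q1, 0002, EZ)
  read 0, top E: go to q1, push AE → (q1, 002, AEZ)
  read 0, top A: go to q3, push ε → (q3, 02, EZ)
  read 0, top E: go to q2, push A → (q2, 2, AZ)
  ε-move, top A: go to q1, push ε → (q1, 2, Z)
  read 2, top Z: go to q0, push ε → (q0, ε, ε)
All input consumed and the stack is empty.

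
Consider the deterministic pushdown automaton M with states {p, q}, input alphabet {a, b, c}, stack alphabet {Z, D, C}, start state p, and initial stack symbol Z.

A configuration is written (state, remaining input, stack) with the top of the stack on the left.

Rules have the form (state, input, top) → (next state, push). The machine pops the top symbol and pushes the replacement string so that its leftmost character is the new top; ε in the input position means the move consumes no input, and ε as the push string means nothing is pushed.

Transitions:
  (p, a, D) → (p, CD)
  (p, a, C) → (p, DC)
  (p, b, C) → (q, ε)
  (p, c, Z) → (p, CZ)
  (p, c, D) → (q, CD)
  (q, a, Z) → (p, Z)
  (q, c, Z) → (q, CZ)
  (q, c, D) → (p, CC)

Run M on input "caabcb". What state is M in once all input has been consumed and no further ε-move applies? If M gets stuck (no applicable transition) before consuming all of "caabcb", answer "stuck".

q

(p, caabcb, Z)
  read c, top Z: go to p, push CZ → (p, aabcb, CZ)
  read a, top C: go to p, push DC → (p, abcb, DCZ)
  read a, top D: go to p, push CD → (p, bcb, CDCZ)
  read b, top C: go to q, push ε → (q, cb, DCZ)
  read c, top D: go to p, push CC → (p, b, CCCZ)
  read b, top C: go to q, push ε → (q, ε, CCZ)
All input consumed; M is in state q.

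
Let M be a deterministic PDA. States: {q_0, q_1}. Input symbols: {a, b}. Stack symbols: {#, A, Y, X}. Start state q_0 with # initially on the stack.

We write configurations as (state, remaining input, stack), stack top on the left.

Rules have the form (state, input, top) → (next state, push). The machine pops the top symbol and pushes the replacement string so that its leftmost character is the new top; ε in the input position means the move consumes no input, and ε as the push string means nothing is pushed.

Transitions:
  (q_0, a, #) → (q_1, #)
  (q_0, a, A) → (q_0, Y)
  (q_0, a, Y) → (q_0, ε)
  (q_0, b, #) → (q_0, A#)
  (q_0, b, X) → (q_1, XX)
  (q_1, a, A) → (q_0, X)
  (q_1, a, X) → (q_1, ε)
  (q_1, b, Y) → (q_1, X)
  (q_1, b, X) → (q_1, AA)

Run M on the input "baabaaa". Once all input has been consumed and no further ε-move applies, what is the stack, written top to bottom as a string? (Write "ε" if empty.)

#

(q_0, baabaaa, #) ⊢ (q_0, aabaaa, A#) ⊢ (q_0, abaaa, Y#) ⊢ (q_0, baaa, #) ⊢ (q_0, aaa, A#) ⊢ (q_0, aa, Y#) ⊢ (q_0, a, #) ⊢ (q_1, ε, #)
All input consumed in state q_1 with stack #.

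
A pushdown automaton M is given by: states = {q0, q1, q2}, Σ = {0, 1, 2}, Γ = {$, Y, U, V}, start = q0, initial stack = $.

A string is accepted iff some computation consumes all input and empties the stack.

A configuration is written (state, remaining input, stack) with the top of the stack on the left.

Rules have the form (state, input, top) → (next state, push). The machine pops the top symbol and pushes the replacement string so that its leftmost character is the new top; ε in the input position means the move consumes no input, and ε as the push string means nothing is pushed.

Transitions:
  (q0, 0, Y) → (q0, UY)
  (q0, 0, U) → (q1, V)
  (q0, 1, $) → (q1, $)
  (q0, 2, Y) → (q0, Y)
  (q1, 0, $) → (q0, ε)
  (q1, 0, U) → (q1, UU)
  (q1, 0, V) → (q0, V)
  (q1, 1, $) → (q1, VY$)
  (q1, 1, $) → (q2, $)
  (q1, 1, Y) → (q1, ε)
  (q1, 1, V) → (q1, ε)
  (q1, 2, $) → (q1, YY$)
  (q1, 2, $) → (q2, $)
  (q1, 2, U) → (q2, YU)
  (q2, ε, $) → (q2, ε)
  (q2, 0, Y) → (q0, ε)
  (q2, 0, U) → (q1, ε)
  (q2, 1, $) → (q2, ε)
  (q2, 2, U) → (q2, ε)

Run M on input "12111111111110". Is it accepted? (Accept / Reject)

Accept

One accepting computation: (q0, 12111111111110, $) ⊢ (q1, 2111111111110, $) ⊢ (q1, 111111111110, YY$) ⊢ (q1, 11111111110, Y$) ⊢ (q1, 1111111110, $) ⊢ (q1, 111111110, VY$) ⊢ (q1, 11111110, Y$) ⊢ (q1, 1111110, $) ⊢ (q1, 111110, VY$) ⊢ (q1, 11110, Y$) ⊢ (q1, 1110, $) ⊢ (q1, 110, VY$) ⊢ (q1, 10, Y$) ⊢ (q1, 0, $) ⊢ (q0, ε, ε)
All input consumed and the stack is empty.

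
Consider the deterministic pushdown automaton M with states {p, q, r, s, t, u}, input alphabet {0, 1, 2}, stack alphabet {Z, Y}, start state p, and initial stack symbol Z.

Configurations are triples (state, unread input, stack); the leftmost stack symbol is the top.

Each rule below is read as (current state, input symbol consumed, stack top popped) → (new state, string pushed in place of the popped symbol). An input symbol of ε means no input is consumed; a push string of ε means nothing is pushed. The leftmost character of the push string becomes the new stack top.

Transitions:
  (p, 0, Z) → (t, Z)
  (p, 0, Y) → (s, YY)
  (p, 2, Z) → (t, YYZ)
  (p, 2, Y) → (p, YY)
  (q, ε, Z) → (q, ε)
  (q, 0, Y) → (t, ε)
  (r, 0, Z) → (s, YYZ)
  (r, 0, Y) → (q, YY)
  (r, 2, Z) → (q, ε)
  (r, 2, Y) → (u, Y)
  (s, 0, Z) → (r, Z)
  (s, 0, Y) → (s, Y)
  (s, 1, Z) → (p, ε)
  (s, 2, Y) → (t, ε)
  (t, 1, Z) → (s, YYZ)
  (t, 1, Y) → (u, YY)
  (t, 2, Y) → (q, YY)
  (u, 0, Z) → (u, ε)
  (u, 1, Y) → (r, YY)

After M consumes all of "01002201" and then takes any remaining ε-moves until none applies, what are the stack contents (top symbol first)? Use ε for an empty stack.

(p, 01002201, Z) ⊢ (t, 1002201, Z) ⊢ (s, 002201, YYZ) ⊢ (s, 02201, YYZ) ⊢ (s, 2201, YYZ) ⊢ (t, 201, YZ) ⊢ (q, 01, YYZ) ⊢ (t, 1, YZ) ⊢ (u, ε, YYZ)
All input consumed in state u with stack YYZ.

YYZ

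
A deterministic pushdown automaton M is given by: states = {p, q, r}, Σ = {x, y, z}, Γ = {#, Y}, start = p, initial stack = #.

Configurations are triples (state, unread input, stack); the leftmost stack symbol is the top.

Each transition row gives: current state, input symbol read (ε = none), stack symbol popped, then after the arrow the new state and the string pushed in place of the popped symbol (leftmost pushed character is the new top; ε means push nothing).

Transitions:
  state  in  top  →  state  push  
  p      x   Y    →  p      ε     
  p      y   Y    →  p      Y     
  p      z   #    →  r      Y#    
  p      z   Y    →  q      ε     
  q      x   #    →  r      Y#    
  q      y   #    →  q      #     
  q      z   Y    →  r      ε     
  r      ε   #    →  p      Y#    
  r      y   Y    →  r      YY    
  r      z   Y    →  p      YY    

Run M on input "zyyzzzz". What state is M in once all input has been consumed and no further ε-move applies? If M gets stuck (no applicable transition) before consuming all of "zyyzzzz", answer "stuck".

(p, zyyzzzz, #) ⊢ (r, yyzzzz, Y#) ⊢ (r, yzzzz, YY#) ⊢ (r, zzzz, YYY#) ⊢ (p, zzz, YYYY#) ⊢ (q, zz, YYY#) ⊢ (r, z, YY#) ⊢ (p, ε, YYY#)
All input consumed; M is in state p.

p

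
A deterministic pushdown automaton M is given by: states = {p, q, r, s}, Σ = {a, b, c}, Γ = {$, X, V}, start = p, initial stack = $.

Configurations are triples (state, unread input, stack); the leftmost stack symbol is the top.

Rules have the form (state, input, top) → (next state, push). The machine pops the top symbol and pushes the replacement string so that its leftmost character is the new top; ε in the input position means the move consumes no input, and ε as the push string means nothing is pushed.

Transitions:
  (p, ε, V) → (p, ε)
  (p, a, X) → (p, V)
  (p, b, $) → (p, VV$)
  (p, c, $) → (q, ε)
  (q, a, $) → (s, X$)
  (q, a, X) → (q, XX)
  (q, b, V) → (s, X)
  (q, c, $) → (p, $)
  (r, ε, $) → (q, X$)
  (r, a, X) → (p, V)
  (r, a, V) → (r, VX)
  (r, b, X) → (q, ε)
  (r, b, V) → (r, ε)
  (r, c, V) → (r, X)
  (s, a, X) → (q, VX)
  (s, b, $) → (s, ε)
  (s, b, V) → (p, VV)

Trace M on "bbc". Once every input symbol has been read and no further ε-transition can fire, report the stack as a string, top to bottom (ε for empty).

(p, bbc, $)
  read b, top $: go to p, push VV$ → (p, bc, VV$)
  ε-move, top V: go to p, push ε → (p, bc, V$)
  ε-move, top V: go to p, push ε → (p, bc, $)
  read b, top $: go to p, push VV$ → (p, c, VV$)
  ε-move, top V: go to p, push ε → (p, c, V$)
  ε-move, top V: go to p, push ε → (p, c, $)
  read c, top $: go to q, push ε → (q, ε, ε)
All input consumed in state q with stack ε.

ε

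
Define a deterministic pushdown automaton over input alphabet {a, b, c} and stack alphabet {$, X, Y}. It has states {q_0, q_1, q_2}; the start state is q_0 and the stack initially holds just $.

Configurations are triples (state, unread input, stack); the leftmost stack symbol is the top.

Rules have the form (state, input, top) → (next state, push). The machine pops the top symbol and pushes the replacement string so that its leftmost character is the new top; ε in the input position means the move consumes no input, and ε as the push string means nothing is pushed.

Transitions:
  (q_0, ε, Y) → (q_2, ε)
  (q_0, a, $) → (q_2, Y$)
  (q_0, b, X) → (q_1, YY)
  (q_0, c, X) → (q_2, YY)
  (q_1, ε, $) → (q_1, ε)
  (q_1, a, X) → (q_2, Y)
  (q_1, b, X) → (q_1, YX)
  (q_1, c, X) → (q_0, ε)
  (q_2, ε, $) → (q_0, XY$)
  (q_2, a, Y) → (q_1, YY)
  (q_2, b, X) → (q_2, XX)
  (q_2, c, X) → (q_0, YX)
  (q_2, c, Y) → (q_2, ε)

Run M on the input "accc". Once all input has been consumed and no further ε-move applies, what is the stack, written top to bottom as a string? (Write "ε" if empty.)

YY$

(q_0, accc, $)
  read a, top $: go to q_2, push Y$ → (q_2, ccc, Y$)
  read c, top Y: go to q_2, push ε → (q_2, cc, $)
  ε-move, top $: go to q_0, push XY$ → (q_0, cc, XY$)
  read c, top X: go to q_2, push YY → (q_2, c, YYY$)
  read c, top Y: go to q_2, push ε → (q_2, ε, YY$)
All input consumed in state q_2 with stack YY$.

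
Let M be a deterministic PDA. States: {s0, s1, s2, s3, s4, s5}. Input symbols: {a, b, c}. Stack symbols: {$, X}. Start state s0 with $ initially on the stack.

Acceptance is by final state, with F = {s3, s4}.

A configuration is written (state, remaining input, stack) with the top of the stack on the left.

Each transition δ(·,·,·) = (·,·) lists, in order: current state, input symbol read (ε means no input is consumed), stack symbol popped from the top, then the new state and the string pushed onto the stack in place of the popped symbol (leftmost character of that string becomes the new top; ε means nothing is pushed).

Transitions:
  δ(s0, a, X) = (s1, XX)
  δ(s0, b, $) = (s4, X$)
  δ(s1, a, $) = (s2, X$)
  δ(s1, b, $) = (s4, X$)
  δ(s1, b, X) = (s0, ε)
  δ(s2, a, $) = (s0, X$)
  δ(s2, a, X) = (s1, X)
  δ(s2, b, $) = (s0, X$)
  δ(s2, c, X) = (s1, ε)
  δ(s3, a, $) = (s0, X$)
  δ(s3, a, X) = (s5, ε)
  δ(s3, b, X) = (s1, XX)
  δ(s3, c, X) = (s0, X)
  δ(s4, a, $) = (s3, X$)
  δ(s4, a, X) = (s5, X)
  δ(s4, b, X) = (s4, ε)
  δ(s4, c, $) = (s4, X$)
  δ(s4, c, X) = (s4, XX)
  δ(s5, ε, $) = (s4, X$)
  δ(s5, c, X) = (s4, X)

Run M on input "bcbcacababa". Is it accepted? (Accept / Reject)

Reject

(s0, bcbcacababa, $)
  read b, top $: go to s4, push X$ → (s4, cbcacababa, X$)
  read c, top X: go to s4, push XX → (s4, bcacababa, XX$)
  read b, top X: go to s4, push ε → (s4, cacababa, X$)
  read c, top X: go to s4, push XX → (s4, acababa, XX$)
  read a, top X: go to s5, push X → (s5, cababa, XX$)
  read c, top X: go to s4, push X → (s4, ababa, XX$)
  read a, top X: go to s5, push X → (s5, baba, XX$)
No transition applies at (s5, baba, XX$); input not fully consumed.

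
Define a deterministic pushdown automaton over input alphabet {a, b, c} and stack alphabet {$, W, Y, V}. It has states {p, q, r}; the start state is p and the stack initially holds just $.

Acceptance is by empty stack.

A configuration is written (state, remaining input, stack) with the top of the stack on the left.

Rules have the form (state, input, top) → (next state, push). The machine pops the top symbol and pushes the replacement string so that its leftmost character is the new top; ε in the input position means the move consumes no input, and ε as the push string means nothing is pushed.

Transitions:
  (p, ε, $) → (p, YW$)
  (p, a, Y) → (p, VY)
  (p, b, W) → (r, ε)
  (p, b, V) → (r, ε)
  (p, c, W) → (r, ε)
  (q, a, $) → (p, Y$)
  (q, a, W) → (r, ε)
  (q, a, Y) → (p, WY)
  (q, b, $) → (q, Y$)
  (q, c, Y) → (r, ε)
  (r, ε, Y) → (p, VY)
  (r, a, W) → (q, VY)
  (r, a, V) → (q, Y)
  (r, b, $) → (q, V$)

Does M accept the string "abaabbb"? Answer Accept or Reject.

(p, abaabbb, $)
  ε-move, top $: go to p, push YW$ → (p, abaabbb, YW$)
  read a, top Y: go to p, push VY → (p, baabbb, VYW$)
  read b, top V: go to r, push ε → (r, aabbb, YW$)
  ε-move, top Y: go to p, push VY → (p, aabbb, VYW$)
No transition applies at (p, aabbb, VYW$); input not fully consumed.

Reject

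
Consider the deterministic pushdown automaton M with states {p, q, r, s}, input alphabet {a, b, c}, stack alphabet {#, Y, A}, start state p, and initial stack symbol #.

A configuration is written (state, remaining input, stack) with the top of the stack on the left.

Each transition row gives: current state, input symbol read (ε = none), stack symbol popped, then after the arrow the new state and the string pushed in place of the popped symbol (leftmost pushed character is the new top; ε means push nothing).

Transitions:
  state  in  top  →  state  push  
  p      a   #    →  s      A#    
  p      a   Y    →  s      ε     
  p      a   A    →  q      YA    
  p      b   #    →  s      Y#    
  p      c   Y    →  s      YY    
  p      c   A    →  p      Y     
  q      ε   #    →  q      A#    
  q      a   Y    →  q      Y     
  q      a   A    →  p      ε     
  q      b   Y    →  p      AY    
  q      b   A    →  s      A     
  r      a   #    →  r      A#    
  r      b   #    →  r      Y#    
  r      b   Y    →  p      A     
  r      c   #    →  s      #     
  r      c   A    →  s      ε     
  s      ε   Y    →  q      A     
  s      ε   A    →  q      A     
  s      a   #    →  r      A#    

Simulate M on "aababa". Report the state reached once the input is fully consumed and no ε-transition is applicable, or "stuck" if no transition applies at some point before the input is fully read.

(p, aababa, #)
  read a, top #: go to s, push A# → (s, ababa, A#)
  ε-move, top A: go to q, push A → (q, ababa, A#)
  read a, top A: go to p, push ε → (p, baba, #)
  read b, top #: go to s, push Y# → (s, aba, Y#)
  ε-move, top Y: go to q, push A → (q, aba, A#)
  read a, top A: go to p, push ε → (p, ba, #)
  read b, top #: go to s, push Y# → (s, a, Y#)
  ε-move, top Y: go to q, push A → (q, a, A#)
  read a, top A: go to p, push ε → (p, ε, #)
All input consumed; M is in state p.

p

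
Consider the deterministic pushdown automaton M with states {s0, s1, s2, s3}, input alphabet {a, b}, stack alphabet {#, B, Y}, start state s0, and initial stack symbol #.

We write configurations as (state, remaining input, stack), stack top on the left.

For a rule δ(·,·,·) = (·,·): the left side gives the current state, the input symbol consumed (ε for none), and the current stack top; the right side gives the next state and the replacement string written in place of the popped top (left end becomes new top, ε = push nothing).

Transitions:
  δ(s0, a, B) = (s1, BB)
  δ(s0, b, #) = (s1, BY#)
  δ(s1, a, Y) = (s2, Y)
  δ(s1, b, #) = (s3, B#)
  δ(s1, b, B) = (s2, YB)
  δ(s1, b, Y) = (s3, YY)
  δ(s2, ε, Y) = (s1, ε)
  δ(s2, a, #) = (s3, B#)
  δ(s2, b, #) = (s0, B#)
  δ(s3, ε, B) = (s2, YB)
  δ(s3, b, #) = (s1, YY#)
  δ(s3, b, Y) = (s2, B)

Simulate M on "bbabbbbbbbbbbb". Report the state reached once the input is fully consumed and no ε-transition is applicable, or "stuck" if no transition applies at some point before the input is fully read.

stuck

(s0, bbabbbbbbbbbbb, #) ⊢ (s1, babbbbbbbbbbb, BY#) ⊢ (s2, abbbbbbbbbbb, YBY#) ⊢ (s1, abbbbbbbbbbb, BY#)
No transition for (s1, a, top B); M blocks with input abbbbbbbbbbb remaining.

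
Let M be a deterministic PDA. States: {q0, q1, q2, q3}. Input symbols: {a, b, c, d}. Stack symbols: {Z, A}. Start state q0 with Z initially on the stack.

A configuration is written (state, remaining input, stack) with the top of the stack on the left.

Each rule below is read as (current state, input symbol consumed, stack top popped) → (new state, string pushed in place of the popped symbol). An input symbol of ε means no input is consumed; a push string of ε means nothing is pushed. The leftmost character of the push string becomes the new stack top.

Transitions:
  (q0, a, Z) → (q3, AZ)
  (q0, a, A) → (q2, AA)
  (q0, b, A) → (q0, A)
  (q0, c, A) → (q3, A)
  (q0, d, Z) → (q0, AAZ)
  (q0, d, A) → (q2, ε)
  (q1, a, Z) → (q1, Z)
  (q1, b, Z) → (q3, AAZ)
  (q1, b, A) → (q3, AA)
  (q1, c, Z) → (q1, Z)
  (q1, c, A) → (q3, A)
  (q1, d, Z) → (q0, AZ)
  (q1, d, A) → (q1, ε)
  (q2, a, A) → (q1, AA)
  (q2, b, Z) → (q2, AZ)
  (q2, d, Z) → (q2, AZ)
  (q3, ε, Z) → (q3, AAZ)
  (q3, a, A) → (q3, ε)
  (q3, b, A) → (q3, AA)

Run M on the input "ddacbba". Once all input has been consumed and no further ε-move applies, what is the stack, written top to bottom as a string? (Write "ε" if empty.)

AAAZ

(q0, ddacbba, Z)
  read d, top Z: go to q0, push AAZ → (q0, dacbba, AAZ)
  read d, top A: go to q2, push ε → (q2, acbba, AZ)
  read a, top A: go to q1, push AA → (q1, cbba, AAZ)
  read c, top A: go to q3, push A → (q3, bba, AAZ)
  read b, top A: go to q3, push AA → (q3, ba, AAAZ)
  read b, top A: go to q3, push AA → (q3, a, AAAAZ)
  read a, top A: go to q3, push ε → (q3, ε, AAAZ)
All input consumed in state q3 with stack AAAZ.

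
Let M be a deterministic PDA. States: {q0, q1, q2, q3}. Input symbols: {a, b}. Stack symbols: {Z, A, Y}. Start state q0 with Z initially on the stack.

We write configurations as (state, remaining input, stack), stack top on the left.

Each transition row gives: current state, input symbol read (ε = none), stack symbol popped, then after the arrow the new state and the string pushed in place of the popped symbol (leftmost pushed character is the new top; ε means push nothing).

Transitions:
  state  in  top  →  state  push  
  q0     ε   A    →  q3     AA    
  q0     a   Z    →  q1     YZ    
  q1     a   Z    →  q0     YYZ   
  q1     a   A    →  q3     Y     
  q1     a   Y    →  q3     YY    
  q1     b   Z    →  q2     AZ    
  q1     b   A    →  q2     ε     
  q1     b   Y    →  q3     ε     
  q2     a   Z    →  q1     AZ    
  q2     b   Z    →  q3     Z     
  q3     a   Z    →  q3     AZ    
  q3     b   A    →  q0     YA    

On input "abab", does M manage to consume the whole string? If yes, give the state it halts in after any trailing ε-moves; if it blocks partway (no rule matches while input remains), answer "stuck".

q0

(q0, abab, Z)
  read a, top Z: go to q1, push YZ → (q1, bab, YZ)
  read b, top Y: go to q3, push ε → (q3, ab, Z)
  read a, top Z: go to q3, push AZ → (q3, b, AZ)
  read b, top A: go to q0, push YA → (q0, ε, YAZ)
All input consumed; M is in state q0.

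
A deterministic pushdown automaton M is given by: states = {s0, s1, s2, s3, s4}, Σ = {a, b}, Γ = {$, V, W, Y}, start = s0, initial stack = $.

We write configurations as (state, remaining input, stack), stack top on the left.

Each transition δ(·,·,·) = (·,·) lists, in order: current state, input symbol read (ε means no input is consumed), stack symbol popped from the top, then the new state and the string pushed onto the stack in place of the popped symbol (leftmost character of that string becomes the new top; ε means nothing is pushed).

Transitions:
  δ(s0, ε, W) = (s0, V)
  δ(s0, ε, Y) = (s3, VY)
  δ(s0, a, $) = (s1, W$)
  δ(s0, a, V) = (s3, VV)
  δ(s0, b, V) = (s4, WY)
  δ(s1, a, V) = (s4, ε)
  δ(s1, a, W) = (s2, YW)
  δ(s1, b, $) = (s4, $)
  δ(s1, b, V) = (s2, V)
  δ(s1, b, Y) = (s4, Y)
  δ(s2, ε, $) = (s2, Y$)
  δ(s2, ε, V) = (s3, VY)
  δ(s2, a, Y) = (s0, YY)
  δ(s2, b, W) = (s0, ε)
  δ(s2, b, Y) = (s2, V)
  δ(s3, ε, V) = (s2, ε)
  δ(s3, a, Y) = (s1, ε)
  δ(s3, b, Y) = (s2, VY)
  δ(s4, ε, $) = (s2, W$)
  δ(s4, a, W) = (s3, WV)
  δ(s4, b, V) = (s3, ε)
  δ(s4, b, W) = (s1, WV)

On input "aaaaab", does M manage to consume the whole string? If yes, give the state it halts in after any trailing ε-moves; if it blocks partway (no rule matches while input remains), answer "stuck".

(s0, aaaaab, $) ⊢ (s1, aaaab, W$) ⊢ (s2, aaab, YW$) ⊢ (s0, aab, YYW$) ⊢ (s3, aab, VYYW$) ⊢ (s2, aab, YYW$) ⊢ (s0, ab, YYYW$) ⊢ (s3, ab, VYYYW$) ⊢ (s2, ab, YYYW$) ⊢ (s0, b, YYYYW$) ⊢ (s3, b, VYYYYW$) ⊢ (s2, b, YYYYW$) ⊢ (s2, ε, VYYYW$) ⊢ (s3, ε, VYYYYW$) ⊢ (s2, ε, YYYYW$)
All input consumed; M is in state s2.

s2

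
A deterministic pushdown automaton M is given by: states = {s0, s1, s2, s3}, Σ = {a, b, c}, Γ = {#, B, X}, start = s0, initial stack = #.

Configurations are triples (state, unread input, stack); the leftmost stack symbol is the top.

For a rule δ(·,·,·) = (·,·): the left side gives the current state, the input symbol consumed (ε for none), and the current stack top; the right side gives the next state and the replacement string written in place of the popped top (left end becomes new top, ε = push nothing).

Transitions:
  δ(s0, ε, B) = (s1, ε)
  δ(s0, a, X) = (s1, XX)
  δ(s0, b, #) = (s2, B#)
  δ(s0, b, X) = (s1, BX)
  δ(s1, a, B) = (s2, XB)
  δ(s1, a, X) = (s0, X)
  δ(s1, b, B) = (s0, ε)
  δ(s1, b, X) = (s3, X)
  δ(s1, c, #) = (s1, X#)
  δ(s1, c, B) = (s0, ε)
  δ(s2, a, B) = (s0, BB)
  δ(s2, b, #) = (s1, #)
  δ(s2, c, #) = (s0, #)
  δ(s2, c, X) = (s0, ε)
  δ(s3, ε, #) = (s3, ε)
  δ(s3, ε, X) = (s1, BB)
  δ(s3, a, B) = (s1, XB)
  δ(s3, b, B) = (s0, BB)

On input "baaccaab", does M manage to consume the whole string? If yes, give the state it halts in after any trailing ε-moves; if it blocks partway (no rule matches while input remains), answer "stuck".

s1

(s0, baaccaab, #)
  read b, top #: go to s2, push B# → (s2, aaccaab, B#)
  read a, top B: go to s0, push BB → (s0, accaab, BB#)
  ε-move, top B: go to s1, push ε → (s1, accaab, B#)
  read a, top B: go to s2, push XB → (s2, ccaab, XB#)
  read c, top X: go to s0, push ε → (s0, caab, B#)
  ε-move, top B: go to s1, push ε → (s1, caab, #)
  read c, top #: go to s1, push X# → (s1, aab, X#)
  read a, top X: go to s0, push X → (s0, ab, X#)
  read a, top X: go to s1, push XX → (s1, b, XX#)
  read b, top X: go to s3, push X → (s3, ε, XX#)
  ε-move, top X: go to s1, push BB → (s1, ε, BBX#)
All input consumed; M is in state s1.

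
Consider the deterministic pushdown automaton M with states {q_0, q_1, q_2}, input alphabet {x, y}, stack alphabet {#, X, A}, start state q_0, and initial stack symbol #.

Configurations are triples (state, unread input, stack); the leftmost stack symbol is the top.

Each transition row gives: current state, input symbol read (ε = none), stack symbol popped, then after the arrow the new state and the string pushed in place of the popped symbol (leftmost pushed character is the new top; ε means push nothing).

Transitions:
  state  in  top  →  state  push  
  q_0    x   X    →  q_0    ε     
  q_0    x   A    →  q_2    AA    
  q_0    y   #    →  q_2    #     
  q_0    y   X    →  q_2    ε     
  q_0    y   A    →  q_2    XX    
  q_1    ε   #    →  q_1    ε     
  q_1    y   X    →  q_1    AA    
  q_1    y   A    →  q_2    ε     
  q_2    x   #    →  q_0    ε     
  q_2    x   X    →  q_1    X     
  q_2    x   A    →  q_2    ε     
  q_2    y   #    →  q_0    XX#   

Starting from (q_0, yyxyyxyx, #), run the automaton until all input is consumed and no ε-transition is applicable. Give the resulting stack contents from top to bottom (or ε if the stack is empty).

ε

(q_0, yyxyyxyx, #)
  read y, top #: go to q_2, push # → (q_2, yxyyxyx, #)
  read y, top #: go to q_0, push XX# → (q_0, xyyxyx, XX#)
  read x, top X: go to q_0, push ε → (q_0, yyxyx, X#)
  read y, top X: go to q_2, push ε → (q_2, yxyx, #)
  read y, top #: go to q_0, push XX# → (q_0, xyx, XX#)
  read x, top X: go to q_0, push ε → (q_0, yx, X#)
  read y, top X: go to q_2, push ε → (q_2, x, #)
  read x, top #: go to q_0, push ε → (q_0, ε, ε)
All input consumed in state q_0 with stack ε.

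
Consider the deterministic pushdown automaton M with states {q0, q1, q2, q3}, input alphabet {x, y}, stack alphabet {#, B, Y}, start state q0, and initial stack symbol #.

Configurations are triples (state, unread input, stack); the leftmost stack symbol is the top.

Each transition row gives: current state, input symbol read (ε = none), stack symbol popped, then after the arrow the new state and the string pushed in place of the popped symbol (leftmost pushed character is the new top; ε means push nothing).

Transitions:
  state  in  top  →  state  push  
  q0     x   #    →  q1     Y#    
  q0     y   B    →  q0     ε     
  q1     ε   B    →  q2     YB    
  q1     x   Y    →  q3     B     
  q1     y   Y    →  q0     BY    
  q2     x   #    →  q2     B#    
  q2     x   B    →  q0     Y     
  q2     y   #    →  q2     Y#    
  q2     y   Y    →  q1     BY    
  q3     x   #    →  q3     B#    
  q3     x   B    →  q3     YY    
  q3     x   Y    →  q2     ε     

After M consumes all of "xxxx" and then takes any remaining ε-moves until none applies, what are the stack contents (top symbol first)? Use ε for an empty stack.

(q0, xxxx, #) ⊢ (q1, xxx, Y#) ⊢ (q3, xx, B#) ⊢ (q3, x, YY#) ⊢ (q2, ε, Y#)
All input consumed in state q2 with stack Y#.

Y#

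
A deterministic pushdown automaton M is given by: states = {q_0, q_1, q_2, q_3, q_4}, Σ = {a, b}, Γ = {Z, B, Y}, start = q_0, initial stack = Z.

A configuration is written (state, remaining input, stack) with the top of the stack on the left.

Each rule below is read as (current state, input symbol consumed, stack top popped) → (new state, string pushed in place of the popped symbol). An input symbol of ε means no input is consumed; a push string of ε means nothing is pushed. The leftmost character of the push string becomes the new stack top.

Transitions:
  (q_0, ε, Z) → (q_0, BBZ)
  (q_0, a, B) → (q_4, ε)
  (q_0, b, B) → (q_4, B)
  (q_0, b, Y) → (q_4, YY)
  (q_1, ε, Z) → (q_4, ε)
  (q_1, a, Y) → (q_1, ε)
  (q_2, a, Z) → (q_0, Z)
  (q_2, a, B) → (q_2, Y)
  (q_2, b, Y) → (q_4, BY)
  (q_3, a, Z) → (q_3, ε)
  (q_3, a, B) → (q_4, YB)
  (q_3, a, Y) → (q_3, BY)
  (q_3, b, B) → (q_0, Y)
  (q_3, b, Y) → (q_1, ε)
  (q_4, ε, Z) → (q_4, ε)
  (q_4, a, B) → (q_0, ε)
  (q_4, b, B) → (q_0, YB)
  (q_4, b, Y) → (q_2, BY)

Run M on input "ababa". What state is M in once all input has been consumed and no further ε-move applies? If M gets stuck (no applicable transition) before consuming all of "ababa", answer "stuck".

(q_0, ababa, Z)
  ε-move, top Z: go to q_0, push BBZ → (q_0, ababa, BBZ)
  read a, top B: go to q_4, push ε → (q_4, baba, BZ)
  read b, top B: go to q_0, push YB → (q_0, aba, YBZ)
No transition for (q_0, a, top Y); M blocks with input aba remaining.

stuck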